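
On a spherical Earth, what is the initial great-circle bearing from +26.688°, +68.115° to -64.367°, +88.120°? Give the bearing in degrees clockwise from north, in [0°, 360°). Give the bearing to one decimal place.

171.5°

Δλ = 88.120 − 68.115 = 20.005°.
θ = atan2( sin Δλ · cos φ₂ , cos φ₁ · sin φ₂ − sin φ₁ · cos φ₂ · cos Δλ )
  = atan2(0.14800, -0.98811) = 171.482° → normalised to [0°, 360°): 171.482°.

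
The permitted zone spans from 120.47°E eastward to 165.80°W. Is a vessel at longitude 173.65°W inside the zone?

Band width going east from +120.47° to -165.80°: ((-165.80 − 120.47) mod 360) = 73.73°.
Offset of -173.65° east of the west edge: ((-173.65 − 120.47) mod 360) = 65.88°.
65.88° ≤ 73.73° ⇒ inside.

Yes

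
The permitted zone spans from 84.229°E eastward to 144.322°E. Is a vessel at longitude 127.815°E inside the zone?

Yes

Band width going east from +84.229° to +144.322°: ((144.322 − 84.229) mod 360) = 60.093°.
Offset of +127.815° east of the west edge: ((127.815 − 84.229) mod 360) = 43.586°.
43.586° ≤ 60.093° ⇒ inside.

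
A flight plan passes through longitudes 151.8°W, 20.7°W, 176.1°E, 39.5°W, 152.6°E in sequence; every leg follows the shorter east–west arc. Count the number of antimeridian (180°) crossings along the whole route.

3

Leg 1: -151.8° → -20.7°, shortest Δλ = 131.1° (east) — does not cross 180°.
Leg 2: -20.7° → +176.1°, shortest Δλ = -163.2° (west) — crosses 180°.
Leg 3: +176.1° → -39.5°, shortest Δλ = 144.4° (east) — crosses 180°.
Leg 4: -39.5° → +152.6°, shortest Δλ = -167.9° (west) — crosses 180°.
Total crossings: 3.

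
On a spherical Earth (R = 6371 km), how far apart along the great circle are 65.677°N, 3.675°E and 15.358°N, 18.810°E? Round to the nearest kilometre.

5708 km

Δλ = 18.810 − 3.675 = 15.135°.
Δφ = 15.358 − 65.677 = -50.319°.
a = sin²(Δφ/2) + cos φ₁ · cos φ₂ · sin²(Δλ/2) = 0.187632.
c = 2·atan2(√a, √(1−a)) = 0.89600 rad → d = 6371·c ≈ 5708.43 km.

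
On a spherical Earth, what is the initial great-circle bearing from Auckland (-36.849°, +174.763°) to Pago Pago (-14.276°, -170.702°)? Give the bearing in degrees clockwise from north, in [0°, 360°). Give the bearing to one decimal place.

33.7°

Δλ = -170.702 − 174.763 = -345.465°; wrapped into (−180°, 180°]: 14.535°.
θ = atan2( sin Δλ · cos φ₂ , cos φ₁ · sin φ₂ − sin φ₁ · cos φ₂ · cos Δλ )
  = atan2(0.24322, 0.36526) = 33.659° → normalised to [0°, 360°): 33.659°.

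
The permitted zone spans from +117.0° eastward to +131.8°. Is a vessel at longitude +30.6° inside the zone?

No

Band width going east from +117.0° to +131.8°: ((131.8 − 117.0) mod 360) = 14.8°.
Offset of +30.6° east of the west edge: ((30.6 − 117.0) mod 360) = 273.6°.
273.6° > 14.8° ⇒ outside.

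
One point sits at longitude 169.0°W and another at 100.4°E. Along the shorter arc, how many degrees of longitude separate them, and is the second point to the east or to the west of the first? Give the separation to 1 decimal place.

Raw difference: 100.4 − -169.0 = 269.4°.
Normalise into (−180°, 180°]: 269.4° − 360° = -90.6°.
Negative ⇒ the second point lies to the west; separation 90.6°.

90.6° west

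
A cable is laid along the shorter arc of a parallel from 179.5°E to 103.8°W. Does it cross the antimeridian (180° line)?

Yes

Naïve |-103.8 − 179.5| = 283.3° > 180°, so the shorter arc goes the other way round — across 180°.
Signed shortest Δλ = ((-103.8 − 179.5 + 180) mod 360) − 180 = 76.7°.
Going east by 76.7° from +179.5° passes through 180° before reaching -103.8°.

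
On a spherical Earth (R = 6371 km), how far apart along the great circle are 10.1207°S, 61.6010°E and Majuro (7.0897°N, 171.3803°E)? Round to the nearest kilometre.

Δλ = 171.3803 − 61.6010 = 109.7793°.
Δφ = 7.0897 − -10.1207 = 17.2104°.
a = sin²(Δφ/2) + cos φ₁ · cos φ₂ · sin²(Δλ/2) = 0.676137.
c = 2·atan2(√a, √(1−a)) = 1.93080 rad → d = 6371·c ≈ 12301.10 km.

12301 km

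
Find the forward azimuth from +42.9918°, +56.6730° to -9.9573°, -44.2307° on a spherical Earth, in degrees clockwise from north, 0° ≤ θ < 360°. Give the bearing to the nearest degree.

Δλ = -44.2307 − 56.6730 = -100.9037°.
θ = atan2( sin Δλ · cos φ₂ , cos φ₁ · sin φ₂ − sin φ₁ · cos φ₂ · cos Δλ )
  = atan2(-0.96716, 0.00056) = -89.967° → normalised to [0°, 360°): 270.033°.

270°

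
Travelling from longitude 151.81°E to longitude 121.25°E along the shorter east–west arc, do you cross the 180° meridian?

Signed shortest Δλ = ((121.25 − 151.81 + 180) mod 360) − 180 = -30.56°.
Going west by 30.56° from +151.81° reaches +121.25° without touching 180°.

No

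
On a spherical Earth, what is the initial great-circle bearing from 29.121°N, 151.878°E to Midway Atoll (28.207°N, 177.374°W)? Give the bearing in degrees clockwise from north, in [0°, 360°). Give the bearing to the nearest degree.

Δλ = -177.374 − 151.878 = -329.252°; wrapped into (−180°, 180°]: 30.748°.
θ = atan2( sin Δλ · cos φ₂ , cos φ₁ · sin φ₂ − sin φ₁ · cos φ₂ · cos Δλ )
  = atan2(0.45055, 0.04434) = 84.380° → normalised to [0°, 360°): 84.380°.

84°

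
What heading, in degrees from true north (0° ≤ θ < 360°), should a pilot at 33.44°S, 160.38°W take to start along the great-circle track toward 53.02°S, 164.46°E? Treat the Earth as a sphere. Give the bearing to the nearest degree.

221°

Δλ = 164.46 − -160.38 = 324.84°; wrapped into (−180°, 180°]: -35.16°.
θ = atan2( sin Δλ · cos φ₂ , cos φ₁ · sin φ₂ − sin φ₁ · cos φ₂ · cos Δλ )
  = atan2(-0.34640, -0.39560) = -138.794° → normalised to [0°, 360°): 221.206°.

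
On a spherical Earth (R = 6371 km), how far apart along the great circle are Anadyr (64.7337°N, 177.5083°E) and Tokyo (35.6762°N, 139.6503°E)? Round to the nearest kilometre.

4087 km

Δλ = 139.6503 − 177.5083 = -37.8580°.
Δφ = 35.6762 − 64.7337 = -29.0575°.
a = sin²(Δφ/2) + cos φ₁ · cos φ₂ · sin²(Δλ/2) = 0.099420.
c = 2·atan2(√a, √(1−a)) = 0.64157 rad → d = 6371·c ≈ 4087.42 km.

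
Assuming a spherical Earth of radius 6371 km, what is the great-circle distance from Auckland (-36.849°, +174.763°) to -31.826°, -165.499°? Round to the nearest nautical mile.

Δλ = -165.499 − 174.763 = -340.262°; wrapped into (−180°, 180°]: 19.738°.
Δφ = -31.826 − -36.849 = 5.023°.
a = sin²(Δφ/2) + cos φ₁ · cos φ₂ · sin²(Δλ/2) = 0.021894.
c = 2·atan2(√a, √(1−a)) = 0.29702 rad → d = 6371·c ≈ 1892.32 km ≈ 1021.77 nmi.

1022 nmi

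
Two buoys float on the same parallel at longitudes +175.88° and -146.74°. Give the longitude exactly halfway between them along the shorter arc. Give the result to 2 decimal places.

-165.43°

Signed shortest Δλ from +175.88° to -146.74° is +37.38°.
Midpoint longitude = +175.88° + (+37.38°)/2 = +175.88° + 18.69° = +194.57°.
Normalise into (−180°, 180°]: -165.43°.
(The naïve average (+175.88 + -146.74)/2 = 14.57° is on the wrong side of the globe.)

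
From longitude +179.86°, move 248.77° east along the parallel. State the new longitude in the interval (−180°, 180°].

Start at +179.86°; shift +248.77° → +428.63°.
+428.63° lies outside (−180°, 180°]; subtract 360° → +68.63°.

+68.63°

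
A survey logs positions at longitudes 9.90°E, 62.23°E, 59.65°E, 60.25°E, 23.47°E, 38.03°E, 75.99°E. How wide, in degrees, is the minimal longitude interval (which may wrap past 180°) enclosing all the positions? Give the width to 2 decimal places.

66.09°

Sort the longitudes: +9.90°, +23.47°, +38.03°, +59.65°, +60.25°, +62.23°, +75.99°.
Eastward gaps between consecutive values (wrapping around): 13.57°, 14.56°, 21.62°, 0.60°, 1.98°, 13.76°, 293.91°.
Largest gap = 293.91° ⇒ minimal covering band is its complement: 360° − 293.91° = 66.09°.
Band runs from +9.90° eastward to +75.99°.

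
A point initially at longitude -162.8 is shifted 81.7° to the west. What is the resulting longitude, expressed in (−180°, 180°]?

Start at -162.8°; shift −81.7° → -244.5°.
-244.5° lies outside (−180°, 180°]; add 360° → +115.5°.

+115.5°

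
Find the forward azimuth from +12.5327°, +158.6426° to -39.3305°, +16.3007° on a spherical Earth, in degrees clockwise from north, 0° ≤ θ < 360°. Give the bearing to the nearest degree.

Δλ = 16.3007 − 158.6426 = -142.3419°.
θ = atan2( sin Δλ · cos φ₂ , cos φ₁ · sin φ₂ − sin φ₁ · cos φ₂ · cos Δλ )
  = atan2(-0.47257, -0.48581) = -135.792° → normalised to [0°, 360°): 224.208°.

224°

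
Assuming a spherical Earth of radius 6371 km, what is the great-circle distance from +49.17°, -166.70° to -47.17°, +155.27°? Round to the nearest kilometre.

Δλ = 155.27 − -166.70 = 321.97°; wrapped into (−180°, 180°]: -38.03°.
Δφ = -47.17 − 49.17 = -96.34°.
a = sin²(Δφ/2) + cos φ₁ · cos φ₂ · sin²(Δλ/2) = 0.602398.
c = 2·atan2(√a, √(1−a)) = 1.77705 rad → d = 6371·c ≈ 11321.60 km.

11322 km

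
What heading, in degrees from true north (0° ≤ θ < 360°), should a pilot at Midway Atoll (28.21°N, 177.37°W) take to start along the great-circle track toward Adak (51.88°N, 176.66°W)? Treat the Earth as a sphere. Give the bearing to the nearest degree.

1°

Δλ = -176.66 − -177.37 = 0.71°.
θ = atan2( sin Δλ · cos φ₂ , cos φ₁ · sin φ₂ − sin φ₁ · cos φ₂ · cos Δλ )
  = atan2(0.00765, 0.40149) = 1.091° → normalised to [0°, 360°): 1.091°.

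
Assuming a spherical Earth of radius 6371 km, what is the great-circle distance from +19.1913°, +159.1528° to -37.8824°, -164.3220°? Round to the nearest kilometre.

Δλ = -164.3220 − 159.1528 = -323.4748°; wrapped into (−180°, 180°]: 36.5252°.
Δφ = -37.8824 − 19.1913 = -57.0737°.
a = sin²(Δφ/2) + cos φ₁ · cos φ₂ · sin²(Δλ/2) = 0.301421.
c = 2·atan2(√a, √(1−a)) = 1.16238 rad → d = 6371·c ≈ 7405.51 km.

7406 km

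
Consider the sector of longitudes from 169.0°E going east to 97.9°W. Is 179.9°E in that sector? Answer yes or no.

Band width going east from +169.0° to -97.9°: ((-97.9 − 169.0) mod 360) = 93.1°.
Offset of +179.9° east of the west edge: ((179.9 − 169.0) mod 360) = 10.9°.
10.9° ≤ 93.1° ⇒ inside.

Yes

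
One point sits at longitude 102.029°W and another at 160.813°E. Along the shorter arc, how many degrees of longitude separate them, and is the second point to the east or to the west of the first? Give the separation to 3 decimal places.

97.158° west

Raw difference: 160.813 − -102.029 = 262.842°.
Normalise into (−180°, 180°]: 262.842° − 360° = -97.158°.
Negative ⇒ the second point lies to the west; separation 97.158°.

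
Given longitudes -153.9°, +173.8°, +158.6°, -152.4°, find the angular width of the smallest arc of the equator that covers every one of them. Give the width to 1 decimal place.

Sort the longitudes: -153.9°, -152.4°, +158.6°, +173.8°.
Eastward gaps between consecutive values (wrapping around): 1.5°, 311.0°, 15.2°, 32.3°.
Largest gap = 311.0° ⇒ minimal covering band is its complement: 360° − 311.0° = 49.0°.
Band runs from +158.6° eastward to -152.4°, crossing the antimeridian.

49.0°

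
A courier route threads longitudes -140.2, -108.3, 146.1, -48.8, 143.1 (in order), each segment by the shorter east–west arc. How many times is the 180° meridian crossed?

3

Leg 1: -140.2° → -108.3°, shortest Δλ = 31.9° (east) — does not cross 180°.
Leg 2: -108.3° → +146.1°, shortest Δλ = -105.6° (west) — crosses 180°.
Leg 3: +146.1° → -48.8°, shortest Δλ = 165.1° (east) — crosses 180°.
Leg 4: -48.8° → +143.1°, shortest Δλ = -168.1° (west) — crosses 180°.
Total crossings: 3.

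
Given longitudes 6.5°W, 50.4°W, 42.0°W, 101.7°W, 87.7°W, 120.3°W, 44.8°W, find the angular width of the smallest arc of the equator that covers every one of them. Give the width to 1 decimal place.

113.8°

Sort the longitudes: -120.3°, -101.7°, -87.7°, -50.4°, -44.8°, -42.0°, -6.5°.
Eastward gaps between consecutive values (wrapping around): 18.6°, 14.0°, 37.3°, 5.6°, 2.8°, 35.5°, 246.2°.
Largest gap = 246.2° ⇒ minimal covering band is its complement: 360° − 246.2° = 113.8°.
Band runs from -120.3° eastward to -6.5°.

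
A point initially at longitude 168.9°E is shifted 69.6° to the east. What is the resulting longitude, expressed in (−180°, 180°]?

121.5°W

Start at +168.9°; shift +69.6° → +238.5°.
+238.5° lies outside (−180°, 180°]; subtract 360° → -121.5°.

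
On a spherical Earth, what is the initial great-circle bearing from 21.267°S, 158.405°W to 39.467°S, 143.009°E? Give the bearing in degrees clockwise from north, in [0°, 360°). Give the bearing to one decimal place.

235.9°

Δλ = 143.009 − -158.405 = 301.414°; wrapped into (−180°, 180°]: -58.586°.
θ = atan2( sin Δλ · cos φ₂ , cos φ₁ · sin φ₂ − sin φ₁ · cos φ₂ · cos Δλ )
  = atan2(-0.65884, -0.44640) = -124.120° → normalised to [0°, 360°): 235.880°.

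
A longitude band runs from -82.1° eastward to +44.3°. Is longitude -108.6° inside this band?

No

Band width going east from -82.1° to +44.3°: ((44.3 − -82.1) mod 360) = 126.4°.
Offset of -108.6° east of the west edge: ((-108.6 − -82.1) mod 360) = 333.5°.
333.5° > 126.4° ⇒ outside.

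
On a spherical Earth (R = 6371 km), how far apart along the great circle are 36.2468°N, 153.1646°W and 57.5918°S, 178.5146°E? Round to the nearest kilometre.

10765 km

Δλ = 178.5146 − -153.1646 = 331.6792°; wrapped into (−180°, 180°]: -28.3208°.
Δφ = -57.5918 − 36.2468 = -93.8386°.
a = sin²(Δφ/2) + cos φ₁ · cos φ₂ · sin²(Δλ/2) = 0.559341.
c = 2·atan2(√a, √(1−a)) = 1.68976 rad → d = 6371·c ≈ 10765.45 km.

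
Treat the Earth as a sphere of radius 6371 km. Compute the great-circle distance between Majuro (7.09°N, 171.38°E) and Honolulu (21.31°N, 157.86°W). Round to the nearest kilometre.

3662 km

Δλ = -157.86 − 171.38 = -329.24°; wrapped into (−180°, 180°]: 30.76°.
Δφ = 21.31 − 7.09 = 14.22°.
a = sin²(Δφ/2) + cos φ₁ · cos φ₂ · sin²(Δλ/2) = 0.080351.
c = 2·atan2(√a, √(1−a)) = 0.57481 rad → d = 6371·c ≈ 3662.09 km.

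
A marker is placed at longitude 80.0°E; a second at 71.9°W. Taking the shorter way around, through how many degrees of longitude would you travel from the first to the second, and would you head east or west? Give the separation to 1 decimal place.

151.9° west

Raw difference: -71.9 − 80.0 = -151.9°.
Normalise into (−180°, 180°]: -151.9° stays -151.9°.
Negative ⇒ the second point lies to the west; separation 151.9°.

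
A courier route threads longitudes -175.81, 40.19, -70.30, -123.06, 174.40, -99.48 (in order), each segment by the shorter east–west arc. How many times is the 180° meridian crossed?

Leg 1: -175.81° → +40.19°, shortest Δλ = -144.0° (west) — crosses 180°.
Leg 2: +40.19° → -70.30°, shortest Δλ = -110.49° (west) — does not cross 180°.
Leg 3: -70.30° → -123.06°, shortest Δλ = -52.76° (west) — does not cross 180°.
Leg 4: -123.06° → +174.40°, shortest Δλ = -62.54° (west) — crosses 180°.
Leg 5: +174.40° → -99.48°, shortest Δλ = 86.12° (east) — crosses 180°.
Total crossings: 3.

3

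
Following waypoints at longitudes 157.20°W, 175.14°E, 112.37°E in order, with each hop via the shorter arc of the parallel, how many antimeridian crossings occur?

1

Leg 1: -157.20° → +175.14°, shortest Δλ = -27.66° (west) — crosses 180°.
Leg 2: +175.14° → +112.37°, shortest Δλ = -62.77° (west) — does not cross 180°.
Total crossings: 1.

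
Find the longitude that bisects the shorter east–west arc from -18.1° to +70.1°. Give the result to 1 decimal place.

+26.0°

Signed shortest Δλ from -18.1° to +70.1° is +88.2°.
Midpoint longitude = -18.1° + (+88.2°)/2 = -18.1° + 44.1° = +26.0°.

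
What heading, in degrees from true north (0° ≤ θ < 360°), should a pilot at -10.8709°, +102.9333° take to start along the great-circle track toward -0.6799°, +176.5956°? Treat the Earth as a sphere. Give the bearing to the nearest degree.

88°

Δλ = 176.5956 − 102.9333 = 73.6623°.
θ = atan2( sin Δλ · cos φ₂ , cos φ₁ · sin φ₂ − sin φ₁ · cos φ₂ · cos Δλ )
  = atan2(0.95955, 0.04139) = 87.530° → normalised to [0°, 360°): 87.530°.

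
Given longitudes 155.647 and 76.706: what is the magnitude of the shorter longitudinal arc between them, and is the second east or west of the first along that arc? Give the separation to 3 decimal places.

Raw difference: 76.706 − 155.647 = -78.941°.
Normalise into (−180°, 180°]: -78.941° stays -78.941°.
Negative ⇒ the second point lies to the west; separation 78.941°.

78.941° west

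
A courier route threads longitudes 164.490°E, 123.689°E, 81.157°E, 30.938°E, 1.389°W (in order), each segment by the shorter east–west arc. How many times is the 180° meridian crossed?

0

Leg 1: +164.490° → +123.689°, shortest Δλ = -40.801° (west) — does not cross 180°.
Leg 2: +123.689° → +81.157°, shortest Δλ = -42.532° (west) — does not cross 180°.
Leg 3: +81.157° → +30.938°, shortest Δλ = -50.219° (west) — does not cross 180°.
Leg 4: +30.938° → -1.389°, shortest Δλ = -32.327° (west) — does not cross 180°.
Total crossings: 0.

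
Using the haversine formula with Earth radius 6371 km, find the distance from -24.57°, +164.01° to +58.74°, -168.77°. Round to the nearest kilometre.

9598 km

Δλ = -168.77 − 164.01 = -332.78°; wrapped into (−180°, 180°]: 27.22°.
Δφ = 58.74 − -24.57 = 83.31°.
a = sin²(Δφ/2) + cos φ₁ · cos φ₂ · sin²(Δλ/2) = 0.467883.
c = 2·atan2(√a, √(1−a)) = 1.50652 rad → d = 6371·c ≈ 9598.03 km.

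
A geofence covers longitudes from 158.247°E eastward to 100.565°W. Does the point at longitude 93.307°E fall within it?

Band width going east from +158.247° to -100.565°: ((-100.565 − 158.247) mod 360) = 101.188°.
Offset of +93.307° east of the west edge: ((93.307 − 158.247) mod 360) = 295.060°.
295.060° > 101.188° ⇒ outside.

No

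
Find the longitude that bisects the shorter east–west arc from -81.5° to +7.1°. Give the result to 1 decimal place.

-37.2°

Signed shortest Δλ from -81.5° to +7.1° is +88.6°.
Midpoint longitude = -81.5° + (+88.6°)/2 = -81.5° + 44.3° = -37.2°.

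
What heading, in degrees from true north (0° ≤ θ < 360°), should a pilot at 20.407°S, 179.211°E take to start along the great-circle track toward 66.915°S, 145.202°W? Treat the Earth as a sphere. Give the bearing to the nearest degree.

163°

Δλ = -145.202 − 179.211 = -324.413°; wrapped into (−180°, 180°]: 35.587°.
θ = atan2( sin Δλ · cos φ₂ , cos φ₁ · sin φ₂ − sin φ₁ · cos φ₂ · cos Δλ )
  = atan2(0.22818, -0.75101) = 163.100° → normalised to [0°, 360°): 163.100°.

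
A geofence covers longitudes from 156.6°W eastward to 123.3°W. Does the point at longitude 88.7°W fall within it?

Band width going east from -156.6° to -123.3°: ((-123.3 − -156.6) mod 360) = 33.3°.
Offset of -88.7° east of the west edge: ((-88.7 − -156.6) mod 360) = 67.9°.
67.9° > 33.3° ⇒ outside.

No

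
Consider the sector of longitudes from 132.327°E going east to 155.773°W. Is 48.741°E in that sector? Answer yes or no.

No

Band width going east from +132.327° to -155.773°: ((-155.773 − 132.327) mod 360) = 71.900°.
Offset of +48.741° east of the west edge: ((48.741 − 132.327) mod 360) = 276.414°.
276.414° > 71.900° ⇒ outside.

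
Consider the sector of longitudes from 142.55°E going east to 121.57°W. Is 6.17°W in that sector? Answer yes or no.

No

Band width going east from +142.55° to -121.57°: ((-121.57 − 142.55) mod 360) = 95.88°.
Offset of -6.17° east of the west edge: ((-6.17 − 142.55) mod 360) = 211.28°.
211.28° > 95.88° ⇒ outside.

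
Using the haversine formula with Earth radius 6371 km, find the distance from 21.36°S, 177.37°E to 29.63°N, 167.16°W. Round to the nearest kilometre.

5907 km

Δλ = -167.16 − 177.37 = -344.53°; wrapped into (−180°, 180°]: 15.47°.
Δφ = 29.63 − -21.36 = 50.99°.
a = sin²(Δφ/2) + cos φ₁ · cos φ₂ · sin²(Δλ/2) = 0.199937.
c = 2·atan2(√a, √(1−a)) = 0.92714 rad → d = 6371·c ≈ 5906.79 km.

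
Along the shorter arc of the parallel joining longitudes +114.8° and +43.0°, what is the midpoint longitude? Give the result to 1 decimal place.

+78.9°

Signed shortest Δλ from +114.8° to +43.0° is -71.8°.
Midpoint longitude = +114.8° + (-71.8°)/2 = +114.8° − 35.9° = +78.9°.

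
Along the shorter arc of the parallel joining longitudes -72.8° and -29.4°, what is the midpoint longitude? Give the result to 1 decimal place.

-51.1°

Signed shortest Δλ from -72.8° to -29.4° is +43.4°.
Midpoint longitude = -72.8° + (+43.4°)/2 = -72.8° + 21.7° = -51.1°.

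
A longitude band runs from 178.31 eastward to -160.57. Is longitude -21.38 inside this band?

Band width going east from +178.31° to -160.57°: ((-160.57 − 178.31) mod 360) = 21.12°.
Offset of -21.38° east of the west edge: ((-21.38 − 178.31) mod 360) = 160.31°.
160.31° > 21.12° ⇒ outside.

No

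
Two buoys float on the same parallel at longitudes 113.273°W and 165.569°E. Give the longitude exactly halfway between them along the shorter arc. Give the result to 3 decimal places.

153.852°W

Signed shortest Δλ from -113.273° to +165.569° is -81.158°.
Midpoint longitude = -113.273° + (-81.158°)/2 = -113.273° − 40.579° = -153.852°.
(The naïve average (-113.273 + +165.569)/2 = 26.148° is on the wrong side of the globe.)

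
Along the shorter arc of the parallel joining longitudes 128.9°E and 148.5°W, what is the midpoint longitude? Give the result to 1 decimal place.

Signed shortest Δλ from +128.9° to -148.5° is +82.6°.
Midpoint longitude = +128.9° + (+82.6°)/2 = +128.9° + 41.3° = +170.2°.
(The naïve average (+128.9 + -148.5)/2 = -9.8° is on the wrong side of the globe.)

170.2°E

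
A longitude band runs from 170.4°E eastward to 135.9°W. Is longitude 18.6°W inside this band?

Band width going east from +170.4° to -135.9°: ((-135.9 − 170.4) mod 360) = 53.7°.
Offset of -18.6° east of the west edge: ((-18.6 − 170.4) mod 360) = 171.0°.
171.0° > 53.7° ⇒ outside.

No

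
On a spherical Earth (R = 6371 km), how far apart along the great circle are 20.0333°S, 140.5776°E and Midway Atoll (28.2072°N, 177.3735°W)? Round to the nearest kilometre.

7013 km

Δλ = -177.3735 − 140.5776 = -317.9511°; wrapped into (−180°, 180°]: 42.0489°.
Δφ = 28.2072 − -20.0333 = 48.2405°.
a = sin²(Δφ/2) + cos φ₁ · cos φ₂ · sin²(Δλ/2) = 0.273562.
c = 2·atan2(√a, √(1−a)) = 1.10081 rad → d = 6371·c ≈ 7013.25 km.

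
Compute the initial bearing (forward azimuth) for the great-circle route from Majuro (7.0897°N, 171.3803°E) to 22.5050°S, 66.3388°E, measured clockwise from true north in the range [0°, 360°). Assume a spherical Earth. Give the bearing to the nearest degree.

249°

Δλ = 66.3388 − 171.3803 = -105.0415°.
θ = atan2( sin Δλ · cos φ₂ , cos φ₁ · sin φ₂ − sin φ₁ · cos φ₂ · cos Δλ )
  = atan2(-0.89219, -0.35025) = -111.433° → normalised to [0°, 360°): 248.567°.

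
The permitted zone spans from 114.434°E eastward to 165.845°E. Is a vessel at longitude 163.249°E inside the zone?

Band width going east from +114.434° to +165.845°: ((165.845 − 114.434) mod 360) = 51.411°.
Offset of +163.249° east of the west edge: ((163.249 − 114.434) mod 360) = 48.815°.
48.815° ≤ 51.411° ⇒ inside.

Yes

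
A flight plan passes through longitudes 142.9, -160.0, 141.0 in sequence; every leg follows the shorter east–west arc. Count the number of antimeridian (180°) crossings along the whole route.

Leg 1: +142.9° → -160.0°, shortest Δλ = 57.1° (east) — crosses 180°.
Leg 2: -160.0° → +141.0°, shortest Δλ = -59.0° (west) — crosses 180°.
Total crossings: 2.

2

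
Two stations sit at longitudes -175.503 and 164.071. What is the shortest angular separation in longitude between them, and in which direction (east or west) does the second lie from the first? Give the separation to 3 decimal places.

Raw difference: 164.071 − -175.503 = 339.574°.
Normalise into (−180°, 180°]: 339.574° − 360° = -20.426°.
Negative ⇒ the second point lies to the west; separation 20.426°.

20.426° west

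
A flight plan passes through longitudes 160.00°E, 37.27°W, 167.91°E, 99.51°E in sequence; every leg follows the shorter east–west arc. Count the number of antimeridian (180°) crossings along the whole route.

2

Leg 1: +160.00° → -37.27°, shortest Δλ = 162.73° (east) — crosses 180°.
Leg 2: -37.27° → +167.91°, shortest Δλ = -154.82° (west) — crosses 180°.
Leg 3: +167.91° → +99.51°, shortest Δλ = -68.4° (west) — does not cross 180°.
Total crossings: 2.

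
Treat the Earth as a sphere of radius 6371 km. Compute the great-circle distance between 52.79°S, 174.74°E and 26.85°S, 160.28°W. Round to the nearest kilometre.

Δλ = -160.28 − 174.74 = -335.02°; wrapped into (−180°, 180°]: 24.98°.
Δφ = -26.85 − -52.79 = 25.94°.
a = sin²(Δφ/2) + cos φ₁ · cos φ₂ · sin²(Δλ/2) = 0.075609.
c = 2·atan2(√a, √(1−a)) = 0.55712 rad → d = 6371·c ≈ 3549.41 km.

3549 km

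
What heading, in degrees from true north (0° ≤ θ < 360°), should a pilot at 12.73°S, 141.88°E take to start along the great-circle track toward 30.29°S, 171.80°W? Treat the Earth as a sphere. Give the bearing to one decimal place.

Δλ = -171.80 − 141.88 = -313.68°; wrapped into (−180°, 180°]: 46.32°.
θ = atan2( sin Δλ · cos φ₂ , cos φ₁ · sin φ₂ − sin φ₁ · cos φ₂ · cos Δλ )
  = atan2(0.62448, -0.36057) = 120.002° → normalised to [0°, 360°): 120.002°.

120.0°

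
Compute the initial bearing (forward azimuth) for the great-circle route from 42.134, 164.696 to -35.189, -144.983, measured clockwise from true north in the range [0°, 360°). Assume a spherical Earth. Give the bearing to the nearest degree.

141°

Δλ = -144.983 − 164.696 = -309.679°; wrapped into (−180°, 180°]: 50.321°.
θ = atan2( sin Δλ · cos φ₂ , cos φ₁ · sin φ₂ − sin φ₁ · cos φ₂ · cos Δλ )
  = atan2(0.62899, -0.77742) = 141.025° → normalised to [0°, 360°): 141.025°.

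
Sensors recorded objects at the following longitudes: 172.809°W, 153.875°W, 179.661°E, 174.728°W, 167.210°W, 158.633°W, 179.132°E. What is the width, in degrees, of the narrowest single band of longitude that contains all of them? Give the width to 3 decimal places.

Sort the longitudes: -174.728°, -172.809°, -167.210°, -158.633°, -153.875°, +179.132°, +179.661°.
Eastward gaps between consecutive values (wrapping around): 1.919°, 5.599°, 8.577°, 4.758°, 333.007°, 0.529°, 5.611°.
Largest gap = 333.007° ⇒ minimal covering band is its complement: 360° − 333.007° = 26.993°.
Band runs from +179.132° eastward to -153.875°, crossing the antimeridian.

26.993°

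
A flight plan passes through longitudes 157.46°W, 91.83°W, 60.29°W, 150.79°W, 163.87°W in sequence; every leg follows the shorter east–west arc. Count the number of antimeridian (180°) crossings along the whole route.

Leg 1: -157.46° → -91.83°, shortest Δλ = 65.63° (east) — does not cross 180°.
Leg 2: -91.83° → -60.29°, shortest Δλ = 31.54° (east) — does not cross 180°.
Leg 3: -60.29° → -150.79°, shortest Δλ = -90.5° (west) — does not cross 180°.
Leg 4: -150.79° → -163.87°, shortest Δλ = -13.08° (west) — does not cross 180°.
Total crossings: 0.

0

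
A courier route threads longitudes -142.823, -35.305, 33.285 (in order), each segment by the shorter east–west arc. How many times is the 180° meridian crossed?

0

Leg 1: -142.823° → -35.305°, shortest Δλ = 107.518° (east) — does not cross 180°.
Leg 2: -35.305° → +33.285°, shortest Δλ = 68.59° (east) — does not cross 180°.
Total crossings: 0.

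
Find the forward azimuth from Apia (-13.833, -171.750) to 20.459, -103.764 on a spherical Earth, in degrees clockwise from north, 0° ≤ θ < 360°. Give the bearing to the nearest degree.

Δλ = -103.764 − -171.750 = 67.986°.
θ = atan2( sin Δλ · cos φ₂ , cos φ₁ · sin φ₂ − sin φ₁ · cos φ₂ · cos Δλ )
  = atan2(0.86861, 0.42337) = 64.015° → normalised to [0°, 360°): 64.015°.

64°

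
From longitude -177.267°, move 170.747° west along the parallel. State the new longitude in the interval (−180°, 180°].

Start at -177.267°; shift −170.747° → -348.014°.
-348.014° lies outside (−180°, 180°]; add 360° → +11.986°.

+11.986°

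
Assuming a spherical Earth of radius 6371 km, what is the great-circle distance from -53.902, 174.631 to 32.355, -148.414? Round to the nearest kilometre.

10229 km

Δλ = -148.414 − 174.631 = -323.045°; wrapped into (−180°, 180°]: 36.955°.
Δφ = 32.355 − -53.902 = 86.257°.
a = sin²(Δφ/2) + cos φ₁ · cos φ₂ · sin²(Δλ/2) = 0.517351.
c = 2·atan2(√a, √(1−a)) = 1.60551 rad → d = 6371·c ≈ 10228.68 km.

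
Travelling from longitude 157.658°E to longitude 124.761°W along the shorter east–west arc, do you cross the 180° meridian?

Naïve |-124.761 − 157.658| = 282.419° > 180°, so the shorter arc goes the other way round — across 180°.
Signed shortest Δλ = ((-124.761 − 157.658 + 180) mod 360) − 180 = 77.581°.
Going east by 77.581° from +157.658° passes through 180° before reaching -124.761°.

Yes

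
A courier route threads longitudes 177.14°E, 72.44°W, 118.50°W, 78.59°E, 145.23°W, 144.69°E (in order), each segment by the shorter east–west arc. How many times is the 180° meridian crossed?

4

Leg 1: +177.14° → -72.44°, shortest Δλ = 110.42° (east) — crosses 180°.
Leg 2: -72.44° → -118.50°, shortest Δλ = -46.06° (west) — does not cross 180°.
Leg 3: -118.50° → +78.59°, shortest Δλ = -162.91° (west) — crosses 180°.
Leg 4: +78.59° → -145.23°, shortest Δλ = 136.18° (east) — crosses 180°.
Leg 5: -145.23° → +144.69°, shortest Δλ = -70.08° (west) — crosses 180°.
Total crossings: 4.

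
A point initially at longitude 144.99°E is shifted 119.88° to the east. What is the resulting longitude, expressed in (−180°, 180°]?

Start at +144.99°; shift +119.88° → +264.87°.
+264.87° lies outside (−180°, 180°]; subtract 360° → -95.13°.

95.13°W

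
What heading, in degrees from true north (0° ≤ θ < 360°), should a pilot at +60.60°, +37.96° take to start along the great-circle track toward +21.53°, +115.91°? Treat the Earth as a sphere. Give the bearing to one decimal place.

Δλ = 115.91 − 37.96 = 77.95°.
θ = atan2( sin Δλ · cos φ₂ , cos φ₁ · sin φ₂ − sin φ₁ · cos φ₂ · cos Δλ )
  = atan2(0.90973, 0.01097) = 89.309° → normalised to [0°, 360°): 89.309°.

89.3°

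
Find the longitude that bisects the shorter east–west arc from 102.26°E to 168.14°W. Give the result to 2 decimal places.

147.06°E

Signed shortest Δλ from +102.26° to -168.14° is +89.60°.
Midpoint longitude = +102.26° + (+89.60°)/2 = +102.26° + 44.80° = +147.06°.
(The naïve average (+102.26 + -168.14)/2 = -32.94° is on the wrong side of the globe.)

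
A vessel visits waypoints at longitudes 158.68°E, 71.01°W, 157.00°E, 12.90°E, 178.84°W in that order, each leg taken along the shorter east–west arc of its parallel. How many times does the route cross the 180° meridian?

3

Leg 1: +158.68° → -71.01°, shortest Δλ = 130.31° (east) — crosses 180°.
Leg 2: -71.01° → +157.00°, shortest Δλ = -131.99° (west) — crosses 180°.
Leg 3: +157.00° → +12.90°, shortest Δλ = -144.1° (west) — does not cross 180°.
Leg 4: +12.90° → -178.84°, shortest Δλ = 168.26° (east) — crosses 180°.
Total crossings: 3.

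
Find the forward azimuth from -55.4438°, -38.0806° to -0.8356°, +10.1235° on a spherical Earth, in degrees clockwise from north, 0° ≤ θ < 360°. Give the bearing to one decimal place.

Δλ = 10.1235 − -38.0806 = 48.2041°.
θ = atan2( sin Δλ · cos φ₂ , cos φ₁ · sin φ₂ − sin φ₁ · cos φ₂ · cos Δλ )
  = atan2(0.74544, 0.54056) = 54.052° → normalised to [0°, 360°): 54.052°.

54.1°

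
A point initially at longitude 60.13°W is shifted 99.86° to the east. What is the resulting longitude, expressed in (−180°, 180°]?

Start at -60.13°; shift +99.86° → +39.73°.
+39.73° already lies in (−180°, 180°].

39.73°E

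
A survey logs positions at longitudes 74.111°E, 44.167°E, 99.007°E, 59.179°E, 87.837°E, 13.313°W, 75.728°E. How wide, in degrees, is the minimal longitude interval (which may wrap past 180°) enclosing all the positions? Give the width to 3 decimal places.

Sort the longitudes: -13.313°, +44.167°, +59.179°, +74.111°, +75.728°, +87.837°, +99.007°.
Eastward gaps between consecutive values (wrapping around): 57.480°, 15.012°, 14.932°, 1.617°, 12.109°, 11.170°, 247.680°.
Largest gap = 247.680° ⇒ minimal covering band is its complement: 360° − 247.680° = 112.320°.
Band runs from -13.313° eastward to +99.007°.

112.320°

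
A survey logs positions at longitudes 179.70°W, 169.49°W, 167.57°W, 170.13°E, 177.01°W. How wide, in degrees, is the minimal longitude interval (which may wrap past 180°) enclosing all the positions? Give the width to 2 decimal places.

Sort the longitudes: -179.70°, -177.01°, -169.49°, -167.57°, +170.13°.
Eastward gaps between consecutive values (wrapping around): 2.69°, 7.52°, 1.92°, 337.70°, 10.17°.
Largest gap = 337.70° ⇒ minimal covering band is its complement: 360° − 337.70° = 22.30°.
Band runs from +170.13° eastward to -167.57°, crossing the antimeridian.

22.30°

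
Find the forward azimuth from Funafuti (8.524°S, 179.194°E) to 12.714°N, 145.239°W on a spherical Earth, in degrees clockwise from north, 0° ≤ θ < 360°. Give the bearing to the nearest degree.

59°

Δλ = -145.239 − 179.194 = -324.433°; wrapped into (−180°, 180°]: 35.567°.
θ = atan2( sin Δλ · cos φ₂ , cos φ₁ · sin φ₂ − sin φ₁ · cos φ₂ · cos Δλ )
  = atan2(0.56739, 0.33527) = 59.422° → normalised to [0°, 360°): 59.422°.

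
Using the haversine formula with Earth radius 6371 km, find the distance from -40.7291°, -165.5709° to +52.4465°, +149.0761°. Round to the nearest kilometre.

11243 km

Δλ = 149.0761 − -165.5709 = 314.6470°; wrapped into (−180°, 180°]: -45.3530°.
Δφ = 52.4465 − -40.7291 = 93.1756°.
a = sin²(Δφ/2) + cos φ₁ · cos φ₂ · sin²(Δλ/2) = 0.596348.
c = 2·atan2(√a, √(1−a)) = 1.76471 rad → d = 6371·c ≈ 11242.94 km.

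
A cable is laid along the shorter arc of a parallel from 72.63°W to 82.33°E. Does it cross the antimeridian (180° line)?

Signed shortest Δλ = ((82.33 − -72.63 + 180) mod 360) − 180 = 154.96°.
Going east by 154.96° from -72.63° reaches +82.33° without touching 180°.

No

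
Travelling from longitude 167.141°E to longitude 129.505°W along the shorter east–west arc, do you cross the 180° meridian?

Yes

Naïve |-129.505 − 167.141| = 296.646° > 180°, so the shorter arc goes the other way round — across 180°.
Signed shortest Δλ = ((-129.505 − 167.141 + 180) mod 360) − 180 = 63.354°.
Going east by 63.354° from +167.141° passes through 180° before reaching -129.505°.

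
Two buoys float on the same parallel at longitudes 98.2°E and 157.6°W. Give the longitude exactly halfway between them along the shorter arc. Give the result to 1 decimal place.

Signed shortest Δλ from +98.2° to -157.6° is +104.2°.
Midpoint longitude = +98.2° + (+104.2°)/2 = +98.2° + 52.1° = +150.3°.
(The naïve average (+98.2 + -157.6)/2 = -29.7° is on the wrong side of the globe.)

150.3°E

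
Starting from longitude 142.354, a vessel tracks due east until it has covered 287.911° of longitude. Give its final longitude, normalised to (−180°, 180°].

Start at +142.354°; shift +287.911° → +430.265°.
+430.265° lies outside (−180°, 180°]; subtract 360° → +70.265°.

+70.265°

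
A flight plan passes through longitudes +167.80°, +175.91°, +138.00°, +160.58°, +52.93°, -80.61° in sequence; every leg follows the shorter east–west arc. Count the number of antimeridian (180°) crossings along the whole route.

0

Leg 1: +167.80° → +175.91°, shortest Δλ = 8.11° (east) — does not cross 180°.
Leg 2: +175.91° → +138.00°, shortest Δλ = -37.91° (west) — does not cross 180°.
Leg 3: +138.00° → +160.58°, shortest Δλ = 22.58° (east) — does not cross 180°.
Leg 4: +160.58° → +52.93°, shortest Δλ = -107.65° (west) — does not cross 180°.
Leg 5: +52.93° → -80.61°, shortest Δλ = -133.54° (west) — does not cross 180°.
Total crossings: 0.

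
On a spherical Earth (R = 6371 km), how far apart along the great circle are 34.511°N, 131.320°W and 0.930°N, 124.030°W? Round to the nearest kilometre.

Δλ = -124.030 − -131.320 = 7.290°.
Δφ = 0.930 − 34.511 = -33.581°.
a = sin²(Δφ/2) + cos φ₁ · cos φ₂ · sin²(Δλ/2) = 0.086778.
c = 2·atan2(√a, √(1−a)) = 0.59803 rad → d = 6371·c ≈ 3810.07 km.

3810 km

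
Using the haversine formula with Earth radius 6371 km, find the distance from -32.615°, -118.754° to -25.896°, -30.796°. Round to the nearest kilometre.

8316 km

Δλ = -30.796 − -118.754 = 87.958°.
Δφ = -25.896 − -32.615 = 6.719°.
a = sin²(Δφ/2) + cos φ₁ · cos φ₂ · sin²(Δλ/2) = 0.368801.
c = 2·atan2(√a, √(1−a)) = 1.30529 rad → d = 6371·c ≈ 8316.00 km.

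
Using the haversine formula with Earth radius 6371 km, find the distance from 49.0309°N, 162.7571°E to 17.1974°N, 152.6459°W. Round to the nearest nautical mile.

2881 nmi

Δλ = -152.6459 − 162.7571 = -315.4030°; wrapped into (−180°, 180°]: 44.5970°.
Δφ = 17.1974 − 49.0309 = -31.8335°.
a = sin²(Δφ/2) + cos φ₁ · cos φ₂ · sin²(Δλ/2) = 0.165381.
c = 2·atan2(√a, √(1−a)) = 0.83761 rad → d = 6371·c ≈ 5336.43 km ≈ 2881.44 nmi.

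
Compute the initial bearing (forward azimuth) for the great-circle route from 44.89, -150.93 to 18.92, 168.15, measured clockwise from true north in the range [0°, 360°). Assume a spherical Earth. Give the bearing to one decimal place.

246.1°

Δλ = 168.15 − -150.93 = 319.08°; wrapped into (−180°, 180°]: -40.92°.
θ = atan2( sin Δλ · cos φ₂ , cos φ₁ · sin φ₂ − sin φ₁ · cos φ₂ · cos Δλ )
  = atan2(-0.61962, -0.27475) = -113.914° → normalised to [0°, 360°): 246.086°.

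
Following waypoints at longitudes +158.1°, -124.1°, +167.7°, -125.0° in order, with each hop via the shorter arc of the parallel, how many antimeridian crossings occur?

3

Leg 1: +158.1° → -124.1°, shortest Δλ = 77.8° (east) — crosses 180°.
Leg 2: -124.1° → +167.7°, shortest Δλ = -68.2° (west) — crosses 180°.
Leg 3: +167.7° → -125.0°, shortest Δλ = 67.3° (east) — crosses 180°.
Total crossings: 3.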